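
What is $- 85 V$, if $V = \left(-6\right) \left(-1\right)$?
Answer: $-510$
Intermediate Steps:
$V = 6$
$- 85 V = \left(-85\right) 6 = -510$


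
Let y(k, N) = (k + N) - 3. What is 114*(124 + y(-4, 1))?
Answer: 13452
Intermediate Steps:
y(k, N) = -3 + N + k (y(k, N) = (N + k) - 3 = -3 + N + k)
114*(124 + y(-4, 1)) = 114*(124 + (-3 + 1 - 4)) = 114*(124 - 6) = 114*118 = 13452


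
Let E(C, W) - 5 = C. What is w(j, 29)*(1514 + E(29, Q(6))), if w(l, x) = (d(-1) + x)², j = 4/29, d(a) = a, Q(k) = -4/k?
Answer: 1213632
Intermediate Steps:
E(C, W) = 5 + C
j = 4/29 (j = 4*(1/29) = 4/29 ≈ 0.13793)
w(l, x) = (-1 + x)²
w(j, 29)*(1514 + E(29, Q(6))) = (-1 + 29)²*(1514 + (5 + 29)) = 28²*(1514 + 34) = 784*1548 = 1213632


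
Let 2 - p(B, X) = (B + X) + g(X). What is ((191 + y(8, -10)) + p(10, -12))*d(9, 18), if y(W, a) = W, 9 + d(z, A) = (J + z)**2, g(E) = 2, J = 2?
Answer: 22512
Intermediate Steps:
p(B, X) = -B - X (p(B, X) = 2 - ((B + X) + 2) = 2 - (2 + B + X) = 2 + (-2 - B - X) = -B - X)
d(z, A) = -9 + (2 + z)**2
((191 + y(8, -10)) + p(10, -12))*d(9, 18) = ((191 + 8) + (-1*10 - 1*(-12)))*(-9 + (2 + 9)**2) = (199 + (-10 + 12))*(-9 + 11**2) = (199 + 2)*(-9 + 121) = 201*112 = 22512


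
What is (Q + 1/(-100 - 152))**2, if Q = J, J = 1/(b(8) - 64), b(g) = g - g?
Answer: 6241/16257024 ≈ 0.00038390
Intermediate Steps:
b(g) = 0
J = -1/64 (J = 1/(0 - 64) = 1/(-64) = -1/64 ≈ -0.015625)
Q = -1/64 ≈ -0.015625
(Q + 1/(-100 - 152))**2 = (-1/64 + 1/(-100 - 152))**2 = (-1/64 + 1/(-252))**2 = (-1/64 - 1/252)**2 = (-79/4032)**2 = 6241/16257024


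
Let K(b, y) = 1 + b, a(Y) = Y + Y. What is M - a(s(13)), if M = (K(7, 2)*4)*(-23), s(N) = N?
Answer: -762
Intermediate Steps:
a(Y) = 2*Y
M = -736 (M = ((1 + 7)*4)*(-23) = (8*4)*(-23) = 32*(-23) = -736)
M - a(s(13)) = -736 - 2*13 = -736 - 1*26 = -736 - 26 = -762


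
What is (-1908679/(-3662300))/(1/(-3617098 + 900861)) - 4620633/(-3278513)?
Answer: -16997186267220591599/12006898159900 ≈ -1.4156e+6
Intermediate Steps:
(-1908679/(-3662300))/(1/(-3617098 + 900861)) - 4620633/(-3278513) = (-1908679*(-1/3662300))/(1/(-2716237)) - 4620633*(-1/3278513) = 1908679/(3662300*(-1/2716237)) + 4620633/3278513 = (1908679/3662300)*(-2716237) + 4620633/3278513 = -5184424520923/3662300 + 4620633/3278513 = -16997186267220591599/12006898159900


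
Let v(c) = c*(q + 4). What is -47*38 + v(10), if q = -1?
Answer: -1756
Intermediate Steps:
v(c) = 3*c (v(c) = c*(-1 + 4) = c*3 = 3*c)
-47*38 + v(10) = -47*38 + 3*10 = -1786 + 30 = -1756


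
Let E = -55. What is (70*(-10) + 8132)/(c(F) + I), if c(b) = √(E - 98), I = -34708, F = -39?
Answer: -257949856/1204645417 - 22296*I*√17/1204645417 ≈ -0.21413 - 7.6312e-5*I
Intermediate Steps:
c(b) = 3*I*√17 (c(b) = √(-55 - 98) = √(-153) = 3*I*√17)
(70*(-10) + 8132)/(c(F) + I) = (70*(-10) + 8132)/(3*I*√17 - 34708) = (-700 + 8132)/(-34708 + 3*I*√17) = 7432/(-34708 + 3*I*√17)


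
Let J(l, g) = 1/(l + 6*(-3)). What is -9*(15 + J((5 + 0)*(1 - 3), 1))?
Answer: -3771/28 ≈ -134.68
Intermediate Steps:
J(l, g) = 1/(-18 + l) (J(l, g) = 1/(l - 18) = 1/(-18 + l))
-9*(15 + J((5 + 0)*(1 - 3), 1)) = -9*(15 + 1/(-18 + (5 + 0)*(1 - 3))) = -9*(15 + 1/(-18 + 5*(-2))) = -9*(15 + 1/(-18 - 10)) = -9*(15 + 1/(-28)) = -9*(15 - 1/28) = -9*419/28 = -3771/28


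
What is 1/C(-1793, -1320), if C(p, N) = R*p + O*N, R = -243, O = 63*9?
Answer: -1/312741 ≈ -3.1975e-6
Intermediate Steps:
O = 567
C(p, N) = -243*p + 567*N
1/C(-1793, -1320) = 1/(-243*(-1793) + 567*(-1320)) = 1/(435699 - 748440) = 1/(-312741) = -1/312741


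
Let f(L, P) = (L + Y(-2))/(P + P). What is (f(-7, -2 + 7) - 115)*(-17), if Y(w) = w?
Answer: 19703/10 ≈ 1970.3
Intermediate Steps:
f(L, P) = (-2 + L)/(2*P) (f(L, P) = (L - 2)/(P + P) = (-2 + L)/((2*P)) = (-2 + L)*(1/(2*P)) = (-2 + L)/(2*P))
(f(-7, -2 + 7) - 115)*(-17) = ((-2 - 7)/(2*(-2 + 7)) - 115)*(-17) = ((½)*(-9)/5 - 115)*(-17) = ((½)*(⅕)*(-9) - 115)*(-17) = (-9/10 - 115)*(-17) = -1159/10*(-17) = 19703/10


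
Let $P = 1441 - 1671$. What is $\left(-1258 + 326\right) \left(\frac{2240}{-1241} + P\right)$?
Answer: $\frac{268108440}{1241} \approx 2.1604 \cdot 10^{5}$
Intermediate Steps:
$P = -230$
$\left(-1258 + 326\right) \left(\frac{2240}{-1241} + P\right) = \left(-1258 + 326\right) \left(\frac{2240}{-1241} - 230\right) = - 932 \left(2240 \left(- \frac{1}{1241}\right) - 230\right) = - 932 \left(- \frac{2240}{1241} - 230\right) = \left(-932\right) \left(- \frac{287670}{1241}\right) = \frac{268108440}{1241}$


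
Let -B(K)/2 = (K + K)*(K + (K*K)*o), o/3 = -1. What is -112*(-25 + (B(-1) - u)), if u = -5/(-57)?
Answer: 262304/57 ≈ 4601.8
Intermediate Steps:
o = -3 (o = 3*(-1) = -3)
B(K) = -4*K*(K - 3*K²) (B(K) = -2*(K + K)*(K + (K*K)*(-3)) = -2*2*K*(K + K²*(-3)) = -2*2*K*(K - 3*K²) = -4*K*(K - 3*K²))
u = 5/57 (u = -5*(-1/57) = 5/57 ≈ 0.087719)
-112*(-25 + (B(-1) - u)) = -112*(-25 + ((-1)²*(-4 + 12*(-1)) - 1*5/57)) = -112*(-25 + (1*(-4 - 12) - 5/57)) = -112*(-25 + (1*(-16) - 5/57)) = -112*(-25 + (-16 - 5/57)) = -112*(-25 - 917/57) = -112*(-2342/57) = 262304/57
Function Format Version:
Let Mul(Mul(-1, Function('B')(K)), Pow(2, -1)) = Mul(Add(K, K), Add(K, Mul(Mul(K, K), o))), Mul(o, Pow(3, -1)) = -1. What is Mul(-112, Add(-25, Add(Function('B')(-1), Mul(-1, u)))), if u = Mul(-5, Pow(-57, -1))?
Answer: Rational(262304, 57) ≈ 4601.8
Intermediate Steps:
o = -3 (o = Mul(3, -1) = -3)
Function('B')(K) = Mul(-4, K, Add(K, Mul(-3, Pow(K, 2)))) (Function('B')(K) = Mul(-2, Mul(Add(K, K), Add(K, Mul(Mul(K, K), -3)))) = Mul(-2, Mul(Mul(2, K), Add(K, Mul(Pow(K, 2), -3)))) = Mul(-2, Mul(Mul(2, K), Add(K, Mul(-3, Pow(K, 2))))) = Mul(-2, Mul(2, K, Add(K, Mul(-3, Pow(K, 2))))) = Mul(-4, K, Add(K, Mul(-3, Pow(K, 2)))))
u = Rational(5, 57) (u = Mul(-5, Rational(-1, 57)) = Rational(5, 57) ≈ 0.087719)
Mul(-112, Add(-25, Add(Function('B')(-1), Mul(-1, u)))) = Mul(-112, Add(-25, Add(Mul(Pow(-1, 2), Add(-4, Mul(12, -1))), Mul(-1, Rational(5, 57))))) = Mul(-112, Add(-25, Add(Mul(1, Add(-4, -12)), Rational(-5, 57)))) = Mul(-112, Add(-25, Add(Mul(1, -16), Rational(-5, 57)))) = Mul(-112, Add(-25, Add(-16, Rational(-5, 57)))) = Mul(-112, Add(-25, Rational(-917, 57))) = Mul(-112, Rational(-2342, 57)) = Rational(262304, 57)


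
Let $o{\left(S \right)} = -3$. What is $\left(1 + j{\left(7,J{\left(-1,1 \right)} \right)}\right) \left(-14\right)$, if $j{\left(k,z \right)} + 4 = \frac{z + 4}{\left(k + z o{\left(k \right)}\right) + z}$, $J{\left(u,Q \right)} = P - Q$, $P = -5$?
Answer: $\frac{826}{19} \approx 43.474$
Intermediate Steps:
$J{\left(u,Q \right)} = -5 - Q$
$j{\left(k,z \right)} = -4 + \frac{4 + z}{k - 2 z}$ ($j{\left(k,z \right)} = -4 + \frac{z + 4}{\left(k + z \left(-3\right)\right) + z} = -4 + \frac{4 + z}{\left(k - 3 z\right) + z} = -4 + \frac{4 + z}{k - 2 z}$)
$\left(1 + j{\left(7,J{\left(-1,1 \right)} \right)}\right) \left(-14\right) = \left(1 + \frac{4 - 28 + 9 \left(-5 - 1\right)}{7 - 2 \left(-5 - 1\right)}\right) \left(-14\right) = \left(1 + \frac{4 - 28 + 9 \left(-6\right)}{7 - -12}\right) \left(-14\right) = \left(1 + \frac{4 - 28 - 54}{7 + 12}\right) \left(-14\right) = \left(1 + \frac{1}{19} \left(-78\right)\right) \left(-14\right) = \left(1 - \frac{78}{19}\right) \left(-14\right) = \left(- \frac{59}{19}\right) \left(-14\right) = \frac{826}{19}$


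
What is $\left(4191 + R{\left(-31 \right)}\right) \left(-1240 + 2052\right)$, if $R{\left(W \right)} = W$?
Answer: $3377920$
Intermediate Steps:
$\left(4191 + R{\left(-31 \right)}\right) \left(-1240 + 2052\right) = \left(4191 - 31\right) \left(-1240 + 2052\right) = 4160 \cdot 812 = 3377920$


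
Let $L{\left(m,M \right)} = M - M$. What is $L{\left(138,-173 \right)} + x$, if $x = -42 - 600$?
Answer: $-642$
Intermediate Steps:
$L{\left(m,M \right)} = 0$
$x = -642$ ($x = -42 - 600 = -642$)
$L{\left(138,-173 \right)} + x = 0 - 642 = -642$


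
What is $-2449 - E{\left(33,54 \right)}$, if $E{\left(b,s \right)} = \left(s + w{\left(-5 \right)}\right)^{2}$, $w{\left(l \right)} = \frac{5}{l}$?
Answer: $-5258$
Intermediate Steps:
$E{\left(b,s \right)} = \left(-1 + s\right)^{2}$ ($E{\left(b,s \right)} = \left(s + \frac{5}{-5}\right)^{2} = \left(s + 5 \left(- \frac{1}{5}\right)\right)^{2} = \left(s - 1\right)^{2} = \left(-1 + s\right)^{2}$)
$-2449 - E{\left(33,54 \right)} = -2449 - \left(-1 + 54\right)^{2} = -2449 - 53^{2} = -2449 - 2809 = -5258$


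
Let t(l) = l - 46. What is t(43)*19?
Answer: -57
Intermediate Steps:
t(l) = -46 + l
t(43)*19 = (-46 + 43)*19 = -3*19 = -57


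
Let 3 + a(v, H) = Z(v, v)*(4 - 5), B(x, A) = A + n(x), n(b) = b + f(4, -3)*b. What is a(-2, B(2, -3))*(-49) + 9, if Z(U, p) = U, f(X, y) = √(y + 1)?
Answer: 58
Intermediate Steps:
f(X, y) = √(1 + y)
n(b) = b + I*b*√2 (n(b) = b + √(1 - 3)*b = b + √(-2)*b = b + (I*√2)*b = b + I*b*√2)
B(x, A) = A + x*(1 + I*√2)
a(v, H) = -3 - v (a(v, H) = -3 + v*(4 - 5) = -3 + v*(-1) = -3 - v)
a(-2, B(2, -3))*(-49) + 9 = (-3 - 1*(-2))*(-49) + 9 = (-3 + 2)*(-49) + 9 = -1*(-49) + 9 = 49 + 9 = 58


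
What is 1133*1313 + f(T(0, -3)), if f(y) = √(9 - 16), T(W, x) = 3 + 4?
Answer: 1487629 + I*√7 ≈ 1.4876e+6 + 2.6458*I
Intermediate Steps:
T(W, x) = 7
f(y) = I*√7 (f(y) = √(-7) = I*√7)
1133*1313 + f(T(0, -3)) = 1133*1313 + I*√7 = 1487629 + I*√7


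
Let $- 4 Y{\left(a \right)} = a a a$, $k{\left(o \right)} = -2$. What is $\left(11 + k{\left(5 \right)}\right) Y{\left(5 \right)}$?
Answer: $- \frac{1125}{4} \approx -281.25$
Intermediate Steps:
$Y{\left(a \right)} = - \frac{a^{3}}{4}$ ($Y{\left(a \right)} = - \frac{a a a}{4} = - \frac{a^{2} a}{4} = - \frac{a^{3}}{4}$)
$\left(11 + k{\left(5 \right)}\right) Y{\left(5 \right)} = \left(11 - 2\right) \left(- \frac{5^{3}}{4}\right) = 9 \left(\left(- \frac{1}{4}\right) 125\right) = 9 \left(- \frac{125}{4}\right) = - \frac{1125}{4}$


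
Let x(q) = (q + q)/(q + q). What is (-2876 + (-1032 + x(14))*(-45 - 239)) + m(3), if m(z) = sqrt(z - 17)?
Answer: 289928 + I*sqrt(14) ≈ 2.8993e+5 + 3.7417*I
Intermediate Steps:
m(z) = sqrt(-17 + z)
x(q) = 1 (x(q) = (2*q)/((2*q)) = (2*q)*(1/(2*q)) = 1)
(-2876 + (-1032 + x(14))*(-45 - 239)) + m(3) = (-2876 + (-1032 + 1)*(-45 - 239)) + sqrt(-17 + 3) = (-2876 - 1031*(-284)) + sqrt(-14) = (-2876 + 292804) + I*sqrt(14) = 289928 + I*sqrt(14)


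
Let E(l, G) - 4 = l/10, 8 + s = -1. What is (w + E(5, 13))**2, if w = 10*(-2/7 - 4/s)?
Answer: 588289/15876 ≈ 37.055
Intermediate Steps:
s = -9 (s = -8 - 1 = -9)
E(l, G) = 4 + l/10
w = 100/63 (w = 10*(-2/7 - 4/(-9)) = 10*(-2*1/7 - 4*(-1/9)) = 10*(-2/7 + 4/9) = 10*(10/63) = 100/63 ≈ 1.5873)
(w + E(5, 13))**2 = (100/63 + (4 + (1/10)*5))**2 = (100/63 + (4 + 1/2))**2 = (100/63 + 9/2)**2 = (767/126)**2 = 588289/15876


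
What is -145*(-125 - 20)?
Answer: 21025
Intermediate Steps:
-145*(-125 - 20) = -145*(-145) = 21025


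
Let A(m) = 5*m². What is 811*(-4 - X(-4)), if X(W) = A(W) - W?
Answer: -71368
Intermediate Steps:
X(W) = -W + 5*W² (X(W) = 5*W² - W = -W + 5*W²)
811*(-4 - X(-4)) = 811*(-4 - (-4)*(-1 + 5*(-4))) = 811*(-4 - (-4)*(-1 - 20)) = 811*(-4 - (-4)*(-21)) = 811*(-4 - 1*84) = 811*(-4 - 84) = 811*(-88) = -71368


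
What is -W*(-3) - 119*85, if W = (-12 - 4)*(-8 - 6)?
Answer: -9443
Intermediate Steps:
W = 224 (W = -16*(-14) = 224)
-W*(-3) - 119*85 = -224*(-3) - 119*85 = -1*(-672) - 10115 = 672 - 10115 = -9443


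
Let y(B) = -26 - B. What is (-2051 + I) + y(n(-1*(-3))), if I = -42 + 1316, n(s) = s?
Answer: -806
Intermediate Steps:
I = 1274
(-2051 + I) + y(n(-1*(-3))) = (-2051 + 1274) + (-26 - (-1)*(-3)) = -777 + (-26 - 1*3) = -777 + (-26 - 3) = -777 - 29 = -806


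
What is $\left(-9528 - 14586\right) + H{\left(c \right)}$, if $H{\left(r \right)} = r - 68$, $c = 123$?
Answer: $-24059$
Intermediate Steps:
$H{\left(r \right)} = -68 + r$ ($H{\left(r \right)} = r - 68 = -68 + r$)
$\left(-9528 - 14586\right) + H{\left(c \right)} = \left(-9528 - 14586\right) + \left(-68 + 123\right) = -24114 + 55 = -24059$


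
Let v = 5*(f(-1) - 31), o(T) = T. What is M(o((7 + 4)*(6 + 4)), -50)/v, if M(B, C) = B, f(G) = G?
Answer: -11/16 ≈ -0.68750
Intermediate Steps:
v = -160 (v = 5*(-1 - 31) = 5*(-32) = -160)
M(o((7 + 4)*(6 + 4)), -50)/v = ((7 + 4)*(6 + 4))/(-160) = (11*10)*(-1/160) = 110*(-1/160) = -11/16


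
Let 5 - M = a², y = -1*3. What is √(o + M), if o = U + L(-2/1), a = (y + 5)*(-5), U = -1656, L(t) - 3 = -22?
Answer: I*√1770 ≈ 42.071*I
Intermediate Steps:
L(t) = -19 (L(t) = 3 - 22 = -19)
y = -3
a = -10 (a = (-3 + 5)*(-5) = 2*(-5) = -10)
o = -1675 (o = -1656 - 19 = -1675)
M = -95 (M = 5 - 1*(-10)² = 5 - 1*100 = 5 - 100 = -95)
√(o + M) = √(-1675 - 95) = √(-1770) = I*√1770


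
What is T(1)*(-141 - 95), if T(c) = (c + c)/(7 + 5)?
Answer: -118/3 ≈ -39.333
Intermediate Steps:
T(c) = c/6 (T(c) = (2*c)/12 = (2*c)*(1/12) = c/6)
T(1)*(-141 - 95) = ((⅙)*1)*(-141 - 95) = (⅙)*(-236) = -118/3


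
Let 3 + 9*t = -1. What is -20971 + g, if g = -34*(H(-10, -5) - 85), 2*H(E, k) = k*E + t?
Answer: -170311/9 ≈ -18923.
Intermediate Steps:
t = -4/9 (t = -1/3 + (1/9)*(-1) = -1/3 - 1/9 = -4/9 ≈ -0.44444)
H(E, k) = -2/9 + E*k/2 (H(E, k) = (k*E - 4/9)/2 = (E*k - 4/9)/2 = (-4/9 + E*k)/2 = -2/9 + E*k/2)
g = 18428/9 (g = -34*((-2/9 + (1/2)*(-10)*(-5)) - 85) = -34*((-2/9 + 25) - 85) = -34*(223/9 - 85) = -34*(-542/9) = 18428/9 ≈ 2047.6)
-20971 + g = -20971 + 18428/9 = -170311/9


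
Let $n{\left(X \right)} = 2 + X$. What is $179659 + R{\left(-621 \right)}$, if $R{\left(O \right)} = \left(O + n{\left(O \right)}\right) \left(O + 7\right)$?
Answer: $941019$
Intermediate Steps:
$R{\left(O \right)} = \left(2 + 2 O\right) \left(7 + O\right)$ ($R{\left(O \right)} = \left(O + \left(2 + O\right)\right) \left(O + 7\right) = \left(2 + 2 O\right) \left(7 + O\right)$)
$179659 + R{\left(-621 \right)} = 179659 + \left(14 + 2 \left(-621\right)^{2} + 16 \left(-621\right)\right) = 179659 + \left(14 + 2 \cdot 385641 - 9936\right) = 179659 + \left(14 + 771282 - 9936\right) = 179659 + 761360 = 941019$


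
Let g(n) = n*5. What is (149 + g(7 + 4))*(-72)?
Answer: -14688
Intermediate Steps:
g(n) = 5*n
(149 + g(7 + 4))*(-72) = (149 + 5*(7 + 4))*(-72) = (149 + 5*11)*(-72) = (149 + 55)*(-72) = 204*(-72) = -14688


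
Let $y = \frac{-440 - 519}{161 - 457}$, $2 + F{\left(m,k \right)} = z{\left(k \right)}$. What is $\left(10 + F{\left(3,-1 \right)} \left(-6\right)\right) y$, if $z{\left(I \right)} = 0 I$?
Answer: $\frac{10549}{148} \approx 71.277$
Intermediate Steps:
$z{\left(I \right)} = 0$
$F{\left(m,k \right)} = -2$ ($F{\left(m,k \right)} = -2 + 0 = -2$)
$y = \frac{959}{296}$ ($y = - \frac{959}{-296} = \left(-959\right) \left(- \frac{1}{296}\right) = \frac{959}{296} \approx 3.2399$)
$\left(10 + F{\left(3,-1 \right)} \left(-6\right)\right) y = \left(10 - -12\right) \frac{959}{296} = \left(10 + 12\right) \frac{959}{296} = 22 \cdot \frac{959}{296} = \frac{10549}{148}$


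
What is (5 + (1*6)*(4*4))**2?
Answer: 10201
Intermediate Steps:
(5 + (1*6)*(4*4))**2 = (5 + 6*16)**2 = (5 + 96)**2 = 101**2 = 10201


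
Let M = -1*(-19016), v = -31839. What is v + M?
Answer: -12823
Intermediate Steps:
M = 19016
v + M = -31839 + 19016 = -12823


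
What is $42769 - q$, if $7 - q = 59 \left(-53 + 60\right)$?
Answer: $43175$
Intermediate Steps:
$q = -406$ ($q = 7 - 59 \left(-53 + 60\right) = 7 - 59 \cdot 7 = 7 - 413 = -406$)
$42769 - q = 42769 - -406 = 42769 + 406 = 43175$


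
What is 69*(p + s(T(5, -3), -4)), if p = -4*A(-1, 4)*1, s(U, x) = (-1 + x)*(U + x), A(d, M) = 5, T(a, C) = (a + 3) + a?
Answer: -4485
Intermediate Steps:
T(a, C) = 3 + 2*a (T(a, C) = (3 + a) + a = 3 + 2*a)
p = -20 (p = -4*5*1 = -20*1 = -20)
69*(p + s(T(5, -3), -4)) = 69*(-20 + ((-4)**2 - (3 + 2*5) - 1*(-4) + (3 + 2*5)*(-4))) = 69*(-20 + (16 - (3 + 10) + 4 + (3 + 10)*(-4))) = 69*(-20 + (16 - 1*13 + 4 + 13*(-4))) = 69*(-20 + (16 - 13 + 4 - 52)) = 69*(-20 - 45) = 69*(-65) = -4485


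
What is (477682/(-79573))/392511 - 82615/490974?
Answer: -286730197237457/1703858592894458 ≈ -0.16828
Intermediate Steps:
(477682/(-79573))/392511 - 82615/490974 = (477682*(-1/79573))*(1/392511) - 82615*1/490974 = -477682/79573*1/392511 - 82615/490974 = -477682/31233277803 - 82615/490974 = -286730197237457/1703858592894458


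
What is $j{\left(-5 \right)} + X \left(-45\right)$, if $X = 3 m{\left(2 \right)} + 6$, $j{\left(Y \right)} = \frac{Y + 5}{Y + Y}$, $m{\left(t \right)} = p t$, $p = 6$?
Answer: $-1890$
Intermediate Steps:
$m{\left(t \right)} = 6 t$
$j{\left(Y \right)} = \frac{5 + Y}{2 Y}$
$X = 42$ ($X = 3 \cdot 6 \cdot 2 + 6 = 3 \cdot 12 + 6 = 36 + 6 = 42$)
$j{\left(-5 \right)} + X \left(-45\right) = \frac{5 - 5}{2 \left(-5\right)} + 42 \left(-45\right) = \frac{1}{2} \left(- \frac{1}{5}\right) 0 - 1890 = 0 - 1890 = -1890$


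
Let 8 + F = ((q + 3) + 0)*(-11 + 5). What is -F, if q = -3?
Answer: 8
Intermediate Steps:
F = -8 (F = -8 + ((-3 + 3) + 0)*(-11 + 5) = -8 + (0 + 0)*(-6) = -8 + 0*(-6) = -8 + 0 = -8)
-F = -1*(-8) = 8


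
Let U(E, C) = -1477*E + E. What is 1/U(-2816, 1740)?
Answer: 1/4156416 ≈ 2.4059e-7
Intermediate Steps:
U(E, C) = -1476*E
1/U(-2816, 1740) = 1/(-1476*(-2816)) = 1/4156416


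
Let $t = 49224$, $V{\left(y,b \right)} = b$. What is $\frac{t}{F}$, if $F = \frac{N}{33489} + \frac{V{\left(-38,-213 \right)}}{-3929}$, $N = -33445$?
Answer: $- \frac{809601162993}{15534031} \approx -52118.0$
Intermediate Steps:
$F = - \frac{124272248}{131578281}$ ($F = - \frac{33445}{33489} - \frac{213}{-3929} = \left(-33445\right) \frac{1}{33489} - - \frac{213}{3929} = - \frac{33445}{33489} + \frac{213}{3929} = - \frac{124272248}{131578281} \approx -0.94447$)
$\frac{t}{F} = \frac{49224}{- \frac{124272248}{131578281}} = 49224 \left(- \frac{131578281}{124272248}\right) = - \frac{809601162993}{15534031}$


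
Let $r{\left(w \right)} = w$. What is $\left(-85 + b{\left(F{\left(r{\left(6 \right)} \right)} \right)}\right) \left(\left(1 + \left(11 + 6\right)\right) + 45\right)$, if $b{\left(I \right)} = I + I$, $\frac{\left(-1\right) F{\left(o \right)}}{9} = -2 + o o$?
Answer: $-43911$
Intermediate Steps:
$F{\left(o \right)} = 18 - 9 o^{2}$ ($F{\left(o \right)} = - 9 \left(-2 + o o\right) = - 9 \left(-2 + o^{2}\right) = 18 - 9 o^{2}$)
$b{\left(I \right)} = 2 I$
$\left(-85 + b{\left(F{\left(r{\left(6 \right)} \right)} \right)}\right) \left(\left(1 + \left(11 + 6\right)\right) + 45\right) = \left(-85 + 2 \left(18 - 9 \cdot 6^{2}\right)\right) \left(\left(1 + \left(11 + 6\right)\right) + 45\right) = \left(-85 + 2 \left(18 - 324\right)\right) \left(\left(1 + 17\right) + 45\right) = \left(-85 + 2 \left(18 - 324\right)\right) \left(18 + 45\right) = \left(-85 + 2 \left(-306\right)\right) 63 = \left(-85 - 612\right) 63 = \left(-697\right) 63 = -43911$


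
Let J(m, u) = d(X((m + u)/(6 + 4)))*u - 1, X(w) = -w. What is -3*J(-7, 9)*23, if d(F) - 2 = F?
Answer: -5244/5 ≈ -1048.8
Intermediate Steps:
d(F) = 2 + F
J(m, u) = -1 + u*(2 - m/10 - u/10) (J(m, u) = (2 - (m + u)/(6 + 4))*u - 1 = (2 - (m + u)/10)*u - 1 = (2 - (m/10 + u/10))*u - 1 = (2 + (-m/10 - u/10))*u - 1 = (2 - m/10 - u/10)*u - 1 = u*(2 - m/10 - u/10) - 1 = -1 + u*(2 - m/10 - u/10))
-3*J(-7, 9)*23 = -3*(-1 - ⅒*9*(-20 - 7 + 9))*23 = -3*(-1 - ⅒*9*(-18))*23 = -3*(-1 + 81/5)*23 = -3*76/5*23 = -228/5*23 = -5244/5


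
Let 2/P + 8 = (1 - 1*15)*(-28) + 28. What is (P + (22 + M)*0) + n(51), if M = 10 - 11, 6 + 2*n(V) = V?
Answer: 2318/103 ≈ 22.505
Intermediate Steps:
n(V) = -3 + V/2
M = -1
P = 1/206 (P = 2/(-8 + ((1 - 1*15)*(-28) + 28)) = 2/(-8 + ((1 - 15)*(-28) + 28)) = 2/(-8 + (-14*(-28) + 28)) = 2/(-8 + (392 + 28)) = 2/(-8 + 420) = 2/412 = 2*(1/412) = 1/206 ≈ 0.0048544)
(P + (22 + M)*0) + n(51) = (1/206 + (22 - 1)*0) + (-3 + (1/2)*51) = (1/206 + 21*0) + (-3 + 51/2) = (1/206 + 0) + 45/2 = 1/206 + 45/2 = 2318/103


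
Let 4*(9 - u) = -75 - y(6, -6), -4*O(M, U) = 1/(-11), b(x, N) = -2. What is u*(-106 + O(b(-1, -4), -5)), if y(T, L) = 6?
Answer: -545571/176 ≈ -3099.8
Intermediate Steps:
O(M, U) = 1/44 (O(M, U) = -¼/(-11) = -¼*(-1/11) = 1/44)
u = 117/4 (u = 9 - (-75 - 1*6)/4 = 9 - (-75 - 6)/4 = 9 - ¼*(-81) = 9 + 81/4 = 117/4 ≈ 29.250)
u*(-106 + O(b(-1, -4), -5)) = 117*(-106 + 1/44)/4 = (117/4)*(-4663/44) = -545571/176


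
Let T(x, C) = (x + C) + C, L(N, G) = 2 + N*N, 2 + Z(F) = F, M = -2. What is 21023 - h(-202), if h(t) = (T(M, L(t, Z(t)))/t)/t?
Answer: 428870441/20402 ≈ 21021.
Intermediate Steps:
Z(F) = -2 + F
L(N, G) = 2 + N²
T(x, C) = x + 2*C (T(x, C) = (C + x) + C = x + 2*C)
h(t) = (2 + 2*t²)/t² (h(t) = ((-2 + 2*(2 + t²))/t)/t = ((-2 + (4 + 2*t²))/t)/t = ((2 + 2*t²)/t)/t = (2 + 2*t²)/t²)
21023 - h(-202) = 21023 - (2 + 2/(-202)²) = 21023 - (2 + 2*(1/40804)) = 21023 - (2 + 1/20402) = 21023 - 1*40805/20402 = 21023 - 40805/20402 = 428870441/20402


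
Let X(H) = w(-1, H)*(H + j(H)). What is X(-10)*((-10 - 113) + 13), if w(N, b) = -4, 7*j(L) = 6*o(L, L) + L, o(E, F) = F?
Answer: -8800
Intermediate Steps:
j(L) = L (j(L) = (6*L + L)/7 = (7*L)/7 = L)
X(H) = -8*H (X(H) = -4*(H + H) = -8*H)
X(-10)*((-10 - 113) + 13) = (-8*(-10))*((-10 - 113) + 13) = 80*(-123 + 13) = 80*(-110) = -8800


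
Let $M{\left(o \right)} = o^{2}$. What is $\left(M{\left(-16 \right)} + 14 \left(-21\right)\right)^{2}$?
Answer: $1444$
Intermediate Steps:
$\left(M{\left(-16 \right)} + 14 \left(-21\right)\right)^{2} = \left(\left(-16\right)^{2} + 14 \left(-21\right)\right)^{2} = \left(256 - 294\right)^{2} = \left(-38\right)^{2} = 1444$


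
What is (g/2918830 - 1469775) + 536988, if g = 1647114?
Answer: -1361322516048/1459415 ≈ -9.3279e+5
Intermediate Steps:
(g/2918830 - 1469775) + 536988 = (1647114/2918830 - 1469775) + 536988 = (1647114*(1/2918830) - 1469775) + 536988 = (823557/1459415 - 1469775) + 536988 = -2145010858068/1459415 + 536988 = -1361322516048/1459415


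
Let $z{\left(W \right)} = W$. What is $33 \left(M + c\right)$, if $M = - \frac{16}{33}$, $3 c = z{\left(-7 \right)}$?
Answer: $-93$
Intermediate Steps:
$c = - \frac{7}{3}$ ($c = \frac{1}{3} \left(-7\right) = - \frac{7}{3} \approx -2.3333$)
$M = - \frac{16}{33}$ ($M = \left(-16\right) \frac{1}{33} = - \frac{16}{33} \approx -0.48485$)
$33 \left(M + c\right) = 33 \left(- \frac{16}{33} - \frac{7}{3}\right) = 33 \left(- \frac{31}{11}\right) = -93$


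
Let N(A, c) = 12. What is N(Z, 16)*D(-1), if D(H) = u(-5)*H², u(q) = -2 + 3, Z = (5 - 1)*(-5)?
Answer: 12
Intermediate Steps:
Z = -20 (Z = 4*(-5) = -20)
u(q) = 1
D(H) = H² (D(H) = 1*H² = H²)
N(Z, 16)*D(-1) = 12*(-1)² = 12*1 = 12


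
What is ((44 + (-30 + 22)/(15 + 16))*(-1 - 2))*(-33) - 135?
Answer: 130059/31 ≈ 4195.5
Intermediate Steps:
((44 + (-30 + 22)/(15 + 16))*(-1 - 2))*(-33) - 135 = ((44 - 8/31)*(-3))*(-33) - 135 = ((1356/31)*(-3))*(-33) - 135 = -4068/31*(-33) - 135 = 134244/31 - 135 = 130059/31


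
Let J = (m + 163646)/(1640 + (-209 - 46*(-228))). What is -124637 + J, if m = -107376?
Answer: -1485492133/11919 ≈ -1.2463e+5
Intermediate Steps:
J = 56270/11919 (J = (-107376 + 163646)/(1640 + (-209 - 46*(-228))) = 56270/(1640 + (-209 + 10488)) = 56270/(1640 + 10279) = 56270/11919 ≈ 4.7210)
-124637 + J = -124637 + 56270/11919 = -1485492133/11919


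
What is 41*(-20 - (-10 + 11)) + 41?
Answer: -820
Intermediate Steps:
41*(-20 - (-10 + 11)) + 41 = 41*(-20 - 1*1) + 41 = 41*(-20 - 1) + 41 = 41*(-21) + 41 = -861 + 41 = -820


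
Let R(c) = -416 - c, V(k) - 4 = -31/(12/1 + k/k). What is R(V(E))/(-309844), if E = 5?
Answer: 5429/4027972 ≈ 0.0013478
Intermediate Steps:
V(k) = 21/13 (V(k) = 4 - 31/(12/1 + k/k) = 4 - 31/(12*1 + 1) = 4 - 31/(12 + 1) = 4 - 31/13 = 21/13)
R(V(E))/(-309844) = (-416 - 1*21/13)/(-309844) = (-416 - 21/13)*(-1/309844) = -5429/13*(-1/309844) = 5429/4027972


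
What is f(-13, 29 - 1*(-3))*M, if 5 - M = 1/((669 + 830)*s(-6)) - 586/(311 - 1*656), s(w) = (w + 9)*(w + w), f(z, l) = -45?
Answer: -20488447/137908 ≈ -148.57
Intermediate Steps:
s(w) = 2*w*(9 + w) (s(w) = (9 + w)*(2*w) = 2*w*(9 + w))
M = 20488447/6205860 (M = 5 - (1/((669 + 830)*((2*(-6)*(9 - 6)))) - 586/(311 - 1*656)) = 5 - (1/(1499*((2*(-6)*3))) - 586/(311 - 656)) = 5 - ((1/1499)/(-36) - 586/(-345)) = 5 - ((1/1499)*(-1/36) - 586*(-1/345)) = 5 - (-1/53964 + 586/345) = 5 - 1*10540853/6205860 = 5 - 10540853/6205860 = 20488447/6205860 ≈ 3.3015)
f(-13, 29 - 1*(-3))*M = -45*20488447/6205860 = -20488447/137908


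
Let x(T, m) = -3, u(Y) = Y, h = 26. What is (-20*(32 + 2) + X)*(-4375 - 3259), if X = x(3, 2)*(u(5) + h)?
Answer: 5901082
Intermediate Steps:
X = -93 (X = -3*(5 + 26) = -3*31 = -93)
(-20*(32 + 2) + X)*(-4375 - 3259) = (-20*(32 + 2) - 93)*(-4375 - 3259) = (-20*34 - 93)*(-7634) = (-680 - 93)*(-7634) = -773*(-7634) = 5901082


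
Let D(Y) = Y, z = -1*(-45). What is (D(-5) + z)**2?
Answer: 1600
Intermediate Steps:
z = 45
(D(-5) + z)**2 = (-5 + 45)**2 = 40**2 = 1600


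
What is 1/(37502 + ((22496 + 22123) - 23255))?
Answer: 1/58866 ≈ 1.6988e-5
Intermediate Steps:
1/(37502 + ((22496 + 22123) - 23255)) = 1/(37502 + (44619 - 23255)) = 1/(37502 + 21364) = 1/58866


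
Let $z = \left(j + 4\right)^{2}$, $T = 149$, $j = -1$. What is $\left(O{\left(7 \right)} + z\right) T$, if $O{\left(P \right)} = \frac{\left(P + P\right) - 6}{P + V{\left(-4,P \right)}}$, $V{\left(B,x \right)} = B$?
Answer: $\frac{5215}{3} \approx 1738.3$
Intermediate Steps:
$O{\left(P \right)} = \frac{-6 + 2 P}{-4 + P}$ ($O{\left(P \right)} = \frac{\left(P + P\right) - 6}{P - 4} = \frac{2 P - 6}{-4 + P} = \frac{-6 + 2 P}{-4 + P}$)
$z = 9$ ($z = \left(-1 + 4\right)^{2} = 3^{2} = 9$)
$\left(O{\left(7 \right)} + z\right) T = \left(\frac{2 \left(-3 + 7\right)}{-4 + 7} + 9\right) 149 = \left(2 \cdot \frac{1}{3} \cdot 4 + 9\right) 149 = \left(\frac{8}{3} + 9\right) 149 = \frac{35}{3} \cdot 149 = \frac{5215}{3}$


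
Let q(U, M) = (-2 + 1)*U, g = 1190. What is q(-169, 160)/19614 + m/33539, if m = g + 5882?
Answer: 144378299/657833946 ≈ 0.21948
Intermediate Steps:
q(U, M) = -U
m = 7072 (m = 1190 + 5882 = 7072)
q(-169, 160)/19614 + m/33539 = -1*(-169)/19614 + 7072/33539 = 169*(1/19614) + 7072*(1/33539) = 169/19614 + 7072/33539 = 144378299/657833946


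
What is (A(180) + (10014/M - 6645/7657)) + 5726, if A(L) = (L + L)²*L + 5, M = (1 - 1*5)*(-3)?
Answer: 357345522777/15314 ≈ 2.3335e+7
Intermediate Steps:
M = 12 (M = (1 - 5)*(-3) = -4*(-3) = 12)
A(L) = 5 + 4*L³ (A(L) = (2*L)²*L + 5 = (4*L²)*L + 5 = 4*L³ + 5 = 5 + 4*L³)
(A(180) + (10014/M - 6645/7657)) + 5726 = ((5 + 4*180³) + (10014/12 - 6645/7657)) + 5726 = ((5 + 4*5832000) + (10014*(1/12) - 6645*1/7657)) + 5726 = ((5 + 23328000) + (1669/2 - 6645/7657)) + 5726 = (23328005 + 12766243/15314) + 5726 = 357257834813/15314 + 5726 = 357345522777/15314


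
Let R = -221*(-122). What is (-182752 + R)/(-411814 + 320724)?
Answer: 15579/9109 ≈ 1.7103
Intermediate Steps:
R = 26962
(-182752 + R)/(-411814 + 320724) = (-182752 + 26962)/(-411814 + 320724) = -155790/(-91090) = -155790*(-1/91090) = 15579/9109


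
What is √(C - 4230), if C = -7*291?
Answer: I*√6267 ≈ 79.164*I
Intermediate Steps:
C = -2037
√(C - 4230) = √(-2037 - 4230) = √(-6267) = I*√6267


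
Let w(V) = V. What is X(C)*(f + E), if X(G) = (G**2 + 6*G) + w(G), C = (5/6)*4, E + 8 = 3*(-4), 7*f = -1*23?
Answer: -50530/63 ≈ -802.06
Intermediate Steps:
f = -23/7 (f = (-1*23)/7 = (1/7)*(-23) = -23/7 ≈ -3.2857)
E = -20 (E = -8 + 3*(-4) = -8 - 12 = -20)
C = 10/3 (C = (5*(1/6))*4 = (5/6)*4 = 10/3 ≈ 3.3333)
X(G) = G**2 + 7*G (X(G) = (G**2 + 6*G) + G = G**2 + 7*G)
X(C)*(f + E) = (10*(7 + 10/3)/3)*(-23/7 - 20) = ((10/3)*(31/3))*(-163/7) = (310/9)*(-163/7) = -50530/63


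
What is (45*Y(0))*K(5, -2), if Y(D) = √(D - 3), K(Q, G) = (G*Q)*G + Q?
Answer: 1125*I*√3 ≈ 1948.6*I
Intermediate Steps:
K(Q, G) = Q + Q*G² (K(Q, G) = Q*G² + Q = Q + Q*G²)
Y(D) = √(-3 + D)
(45*Y(0))*K(5, -2) = (45*√(-3 + 0))*(5*(1 + (-2)²)) = (45*√(-3))*(5*(1 + 4)) = (45*(I*√3))*(5*5) = (45*I*√3)*25 = 1125*I*√3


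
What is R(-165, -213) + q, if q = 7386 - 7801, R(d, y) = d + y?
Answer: -793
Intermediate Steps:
q = -415
R(-165, -213) + q = (-165 - 213) - 415 = -378 - 415 = -793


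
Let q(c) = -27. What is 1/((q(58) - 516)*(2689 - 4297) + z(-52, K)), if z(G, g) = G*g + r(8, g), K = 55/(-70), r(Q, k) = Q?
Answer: 7/6112350 ≈ 1.1452e-6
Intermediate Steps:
K = -11/14 (K = 55*(-1/70) = -11/14 ≈ -0.78571)
z(G, g) = 8 + G*g (z(G, g) = G*g + 8 = 8 + G*g)
1/((q(58) - 516)*(2689 - 4297) + z(-52, K)) = 1/((-27 - 516)*(2689 - 4297) + (8 - 52*(-11/14))) = 1/(-543*(-1608) + (8 + 286/7)) = 1/(873144 + 342/7) = 1/(6112350/7) = 7/6112350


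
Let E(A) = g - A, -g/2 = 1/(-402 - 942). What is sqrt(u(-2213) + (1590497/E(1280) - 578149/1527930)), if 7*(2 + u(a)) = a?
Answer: I*sqrt(14680750588349165562617009670)/3066613062030 ≈ 39.511*I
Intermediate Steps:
u(a) = -2 + a/7
g = 1/672 (g = -2/(-402 - 942) = -2/(-1344) = -2*(-1/1344) = 1/672 ≈ 0.0014881)
E(A) = 1/672 - A
sqrt(u(-2213) + (1590497/E(1280) - 578149/1527930)) = sqrt((-2 + (1/7)*(-2213)) + (1590497/(1/672 - 1*1280) - 578149/1527930)) = sqrt((-2 - 2213/7) + (1590497/(1/672 - 1280) - 578149*1/1527930)) = sqrt(-2227/7 + (1590497/(-860159/672) - 578149/1527930)) = sqrt(-2227/7 + (1590497*(-672/860159) - 578149/1527930)) = sqrt(-2227/7 + (-1068813984/860159 - 578149/1527930)) = sqrt(-2227/7 - 1633570250638811/1314262740870) = sqrt(-14361854878389167/9199839186090) = I*sqrt(14680750588349165562617009670)/3066613062030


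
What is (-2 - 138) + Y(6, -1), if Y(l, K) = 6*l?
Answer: -104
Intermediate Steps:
(-2 - 138) + Y(6, -1) = (-2 - 138) + 6*6 = -140 + 36 = -104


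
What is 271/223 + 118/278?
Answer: 50826/30997 ≈ 1.6397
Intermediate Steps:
271/223 + 118/278 = 271*(1/223) + 118*(1/278) = 271/223 + 59/139 = 50826/30997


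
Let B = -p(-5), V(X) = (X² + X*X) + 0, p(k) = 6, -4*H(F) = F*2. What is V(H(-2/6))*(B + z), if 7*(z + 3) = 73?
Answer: 5/63 ≈ 0.079365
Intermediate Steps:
z = 52/7 (z = -3 + (⅐)*73 = -3 + 73/7 = 52/7 ≈ 7.4286)
H(F) = -F/2 (H(F) = -F*2/4 = -F/2)
V(X) = 2*X² (V(X) = (X² + X²) + 0 = 2*X² + 0 = 2*X²)
B = -6 (B = -1*6 = -6)
V(H(-2/6))*(B + z) = (2*(-(-1)/6)²)*(-6 + 52/7) = (2*(-(-1)/6)²)*(10/7) = (2*(-½*(-⅓))²)*(10/7) = (2*(⅙)²)*(10/7) = (2*(1/36))*(10/7) = (1/18)*(10/7) = 5/63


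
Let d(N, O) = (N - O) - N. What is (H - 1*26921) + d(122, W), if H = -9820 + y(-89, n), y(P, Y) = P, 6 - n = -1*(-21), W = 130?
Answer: -36960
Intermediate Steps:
n = -15 (n = 6 - (-1)*(-21) = 6 - 1*21 = 6 - 21 = -15)
d(N, O) = -O
H = -9909 (H = -9820 - 89 = -9909)
(H - 1*26921) + d(122, W) = (-9909 - 1*26921) - 1*130 = (-9909 - 26921) - 130 = -36830 - 130 = -36960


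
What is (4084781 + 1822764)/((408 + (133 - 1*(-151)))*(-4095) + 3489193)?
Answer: 5907545/655453 ≈ 9.0129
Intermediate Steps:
(4084781 + 1822764)/((408 + (133 - 1*(-151)))*(-4095) + 3489193) = 5907545/((408 + (133 + 151))*(-4095) + 3489193) = 5907545/((408 + 284)*(-4095) + 3489193) = 5907545/(692*(-4095) + 3489193) = 5907545/(-2833740 + 3489193) = 5907545/655453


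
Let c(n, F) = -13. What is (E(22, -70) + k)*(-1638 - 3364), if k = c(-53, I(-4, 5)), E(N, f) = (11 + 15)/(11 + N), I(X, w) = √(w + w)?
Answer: 2015806/33 ≈ 61085.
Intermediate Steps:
I(X, w) = √2*√w (I(X, w) = √(2*w) = √2*√w)
E(N, f) = 26/(11 + N)
k = -13
(E(22, -70) + k)*(-1638 - 3364) = (26/(11 + 22) - 13)*(-1638 - 3364) = (26/33 - 13)*(-5002) = -403/33*(-5002) = 2015806/33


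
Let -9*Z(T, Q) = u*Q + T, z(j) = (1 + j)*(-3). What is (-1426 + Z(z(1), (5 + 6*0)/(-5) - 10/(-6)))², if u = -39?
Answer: 163891204/81 ≈ 2.0233e+6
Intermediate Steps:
z(j) = -3 - 3*j
Z(T, Q) = -T/9 + 13*Q/3 (Z(T, Q) = -(-39*Q + T)/9 = -(T - 39*Q)/9 = -T/9 + 13*Q/3)
(-1426 + Z(z(1), (5 + 6*0)/(-5) - 10/(-6)))² = (-1426 + (-(-3 - 3*1)/9 + 13*((5 + 6*0)/(-5) - 10/(-6))/3))² = (-1426 + (-(-3 - 3)/9 + 13*((5 + 0)*(-⅕) - 10*(-⅙))/3))² = (-1426 + (-⅑*(-6) + 13*(5*(-⅕) + 5/3)/3))² = (-1426 + (⅔ + 13*(-1 + 5/3)/3))² = (-1426 + (⅔ + (13/3)*(⅔)))² = (-1426 + (⅔ + 26/9))² = (-1426 + 32/9)² = (-12802/9)² = 163891204/81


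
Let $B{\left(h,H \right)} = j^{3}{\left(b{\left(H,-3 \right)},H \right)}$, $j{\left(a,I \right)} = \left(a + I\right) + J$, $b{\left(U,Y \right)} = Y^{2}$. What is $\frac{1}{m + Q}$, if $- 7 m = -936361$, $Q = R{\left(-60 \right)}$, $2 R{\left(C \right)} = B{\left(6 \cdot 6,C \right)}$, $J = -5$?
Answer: $\frac{7}{321705} \approx 2.1759 \cdot 10^{-5}$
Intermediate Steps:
$j{\left(a,I \right)} = -5 + I + a$ ($j{\left(a,I \right)} = \left(a + I\right) - 5 = \left(I + a\right) - 5 = -5 + I + a$)
$B{\left(h,H \right)} = \left(4 + H\right)^{3}$ ($B{\left(h,H \right)} = \left(-5 + H + \left(-3\right)^{2}\right)^{3} = \left(-5 + H + 9\right)^{3} = \left(4 + H\right)^{3}$)
$R{\left(C \right)} = \frac{\left(4 + C\right)^{3}}{2}$
$Q = -87808$ ($Q = \frac{\left(4 - 60\right)^{3}}{2} = \frac{\left(-56\right)^{3}}{2} = \frac{1}{2} \left(-175616\right) = -87808$)
$m = \frac{936361}{7}$ ($m = \left(- \frac{1}{7}\right) \left(-936361\right) = \frac{936361}{7} \approx 1.3377 \cdot 10^{5}$)
$\frac{1}{m + Q} = \frac{1}{\frac{936361}{7} - 87808} = \frac{1}{\frac{321705}{7}} = \frac{7}{321705}$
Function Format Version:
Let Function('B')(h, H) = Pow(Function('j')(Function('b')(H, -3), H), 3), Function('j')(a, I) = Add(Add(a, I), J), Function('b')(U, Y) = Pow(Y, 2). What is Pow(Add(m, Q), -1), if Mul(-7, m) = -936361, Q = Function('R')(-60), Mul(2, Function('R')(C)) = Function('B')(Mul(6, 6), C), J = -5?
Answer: Rational(7, 321705) ≈ 2.1759e-5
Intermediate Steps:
Function('j')(a, I) = Add(-5, I, a) (Function('j')(a, I) = Add(Add(a, I), -5) = Add(Add(I, a), -5) = Add(-5, I, a))
Function('B')(h, H) = Pow(Add(4, H), 3) (Function('B')(h, H) = Pow(Add(-5, H, Pow(-3, 2)), 3) = Pow(Add(-5, H, 9), 3) = Pow(Add(4, H), 3))
Function('R')(C) = Mul(Rational(1, 2), Pow(Add(4, C), 3))
Q = -87808 (Q = Mul(Rational(1, 2), Pow(Add(4, -60), 3)) = Mul(Rational(1, 2), Pow(-56, 3)) = Mul(Rational(1, 2), -175616) = -87808)
m = Rational(936361, 7) (m = Mul(Rational(-1, 7), -936361) = Rational(936361, 7) ≈ 1.3377e+5)
Pow(Add(m, Q), -1) = Pow(Add(Rational(936361, 7), -87808), -1) = Pow(Rational(321705, 7), -1) = Rational(7, 321705)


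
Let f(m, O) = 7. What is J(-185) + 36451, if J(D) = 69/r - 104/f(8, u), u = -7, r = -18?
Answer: 1530157/42 ≈ 36432.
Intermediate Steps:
J(D) = -785/42 (J(D) = 69/(-18) - 104/7 = 69*(-1/18) - 104*⅐ = -23/6 - 104/7 = -785/42)
J(-185) + 36451 = -785/42 + 36451 = 1530157/42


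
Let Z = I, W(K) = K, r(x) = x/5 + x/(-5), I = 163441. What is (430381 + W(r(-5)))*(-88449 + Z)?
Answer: 32275131952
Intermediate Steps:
r(x) = 0 (r(x) = x*(1/5) + x*(-1/5) = x/5 - x/5 = 0)
Z = 163441
(430381 + W(r(-5)))*(-88449 + Z) = (430381 + 0)*(-88449 + 163441) = 430381*74992 = 32275131952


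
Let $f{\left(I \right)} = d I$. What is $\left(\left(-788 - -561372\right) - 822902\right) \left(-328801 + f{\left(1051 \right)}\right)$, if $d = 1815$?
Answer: $-414138214952$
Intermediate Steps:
$f{\left(I \right)} = 1815 I$
$\left(\left(-788 - -561372\right) - 822902\right) \left(-328801 + f{\left(1051 \right)}\right) = \left(\left(-788 - -561372\right) - 822902\right) \left(-328801 + 1815 \cdot 1051\right) = \left(\left(-788 + 561372\right) - 822902\right) \left(-328801 + 1907565\right) = \left(560584 - 822902\right) 1578764 = \left(-262318\right) 1578764 = -414138214952$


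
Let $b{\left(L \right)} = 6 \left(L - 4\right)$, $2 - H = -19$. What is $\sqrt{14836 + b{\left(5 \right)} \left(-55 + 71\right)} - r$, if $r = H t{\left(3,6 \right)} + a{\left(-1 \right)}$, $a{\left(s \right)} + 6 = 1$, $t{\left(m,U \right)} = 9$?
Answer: $-184 + 2 \sqrt{3733} \approx -61.803$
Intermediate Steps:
$H = 21$ ($H = 2 - -19 = 2 + 19 = 21$)
$b{\left(L \right)} = -24 + 6 L$ ($b{\left(L \right)} = 6 \left(-4 + L\right) = -24 + 6 L$)
$a{\left(s \right)} = -5$ ($a{\left(s \right)} = -6 + 1 = -5$)
$r = 184$ ($r = 21 \cdot 9 - 5 = 189 - 5 = 184$)
$\sqrt{14836 + b{\left(5 \right)} \left(-55 + 71\right)} - r = \sqrt{14836 + \left(-24 + 6 \cdot 5\right) \left(-55 + 71\right)} - 184 = \sqrt{14836 + \left(-24 + 30\right) 16} - 184 = \sqrt{14836 + 6 \cdot 16} - 184 = \sqrt{14836 + 96} - 184 = \sqrt{14932} - 184 = 2 \sqrt{3733} - 184 = -184 + 2 \sqrt{3733}$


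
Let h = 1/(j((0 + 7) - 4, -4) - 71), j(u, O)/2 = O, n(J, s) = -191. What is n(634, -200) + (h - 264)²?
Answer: 433822418/6241 ≈ 69512.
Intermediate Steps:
j(u, O) = 2*O
h = -1/79 (h = 1/(2*(-4) - 71) = 1/(-8 - 71) = 1/(-79) = -1/79 ≈ -0.012658)
n(634, -200) + (h - 264)² = -191 + (-1/79 - 264)² = -191 + (-20857/79)² = -191 + 435014449/6241 = 433822418/6241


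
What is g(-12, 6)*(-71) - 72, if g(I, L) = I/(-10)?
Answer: -786/5 ≈ -157.20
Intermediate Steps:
g(I, L) = -I/10 (g(I, L) = I*(-1/10) = -I/10)
g(-12, 6)*(-71) - 72 = -1/10*(-12)*(-71) - 72 = (6/5)*(-71) - 72 = -426/5 - 72 = -786/5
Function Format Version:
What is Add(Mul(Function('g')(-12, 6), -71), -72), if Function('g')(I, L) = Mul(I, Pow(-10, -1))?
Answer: Rational(-786, 5) ≈ -157.20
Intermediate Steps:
Function('g')(I, L) = Mul(Rational(-1, 10), I) (Function('g')(I, L) = Mul(I, Rational(-1, 10)) = Mul(Rational(-1, 10), I))
Add(Mul(Function('g')(-12, 6), -71), -72) = Add(Mul(Mul(Rational(-1, 10), -12), -71), -72) = Add(Mul(Rational(6, 5), -71), -72) = Add(Rational(-426, 5), -72) = Rational(-786, 5)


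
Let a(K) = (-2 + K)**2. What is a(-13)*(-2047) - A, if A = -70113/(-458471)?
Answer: -211160350938/458471 ≈ -4.6058e+5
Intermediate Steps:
A = 70113/458471 (A = -70113*(-1/458471) = 70113/458471 ≈ 0.15293)
a(-13)*(-2047) - A = (-2 - 13)**2*(-2047) - 1*70113/458471 = (-15)**2*(-2047) - 70113/458471 = 225*(-2047) - 70113/458471 = -460575 - 70113/458471 = -211160350938/458471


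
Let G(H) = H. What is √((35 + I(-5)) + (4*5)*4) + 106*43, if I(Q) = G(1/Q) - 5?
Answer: 4558 + 3*√305/5 ≈ 4568.5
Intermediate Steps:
I(Q) = -5 + 1/Q (I(Q) = 1/Q - 5 = -5 + 1/Q)
√((35 + I(-5)) + (4*5)*4) + 106*43 = √((35 + (-5 + 1/(-5))) + (4*5)*4) + 106*43 = √((35 + (-5 - ⅕)) + 20*4) + 4558 = √((35 - 26/5) + 80) + 4558 = √(149/5 + 80) + 4558 = √(549/5) + 4558 = 3*√305/5 + 4558 = 4558 + 3*√305/5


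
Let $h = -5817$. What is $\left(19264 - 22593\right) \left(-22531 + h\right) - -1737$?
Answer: $94372229$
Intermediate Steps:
$\left(19264 - 22593\right) \left(-22531 + h\right) - -1737 = \left(19264 - 22593\right) \left(-22531 - 5817\right) - -1737 = \left(-3329\right) \left(-28348\right) + 1737 = 94370492 + 1737 = 94372229$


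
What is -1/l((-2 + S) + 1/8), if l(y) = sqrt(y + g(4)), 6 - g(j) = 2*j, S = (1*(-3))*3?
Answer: 2*I*sqrt(206)/103 ≈ 0.27869*I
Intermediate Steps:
S = -9 (S = -3*3 = -9)
g(j) = 6 - 2*j
l(y) = sqrt(-2 + y) (l(y) = sqrt(y + (6 - 2*4)) = sqrt(y + (6 - 8)) = sqrt(y - 2) = sqrt(-2 + y))
-1/l((-2 + S) + 1/8) = -1/(sqrt(-2 + ((-2 - 9) + 1/8))) = -1/(sqrt(-2 + (-11 + 1/8))) = -1/(sqrt(-2 - 87/8)) = -1/(sqrt(-103/8)) = -1/(I*sqrt(206)/4) = -(-2)*I*sqrt(206)/103 = 2*I*sqrt(206)/103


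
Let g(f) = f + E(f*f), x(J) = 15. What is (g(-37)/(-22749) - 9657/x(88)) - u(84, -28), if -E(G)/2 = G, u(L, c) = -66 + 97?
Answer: -25580417/37915 ≈ -674.68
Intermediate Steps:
u(L, c) = 31
E(G) = -2*G
g(f) = f - 2*f² (g(f) = f - 2*f*f = f - 2*f²)
(g(-37)/(-22749) - 9657/x(88)) - u(84, -28) = (-37*(1 - 2*(-37))/(-22749) - 9657/15) - 1*31 = (-37*(1 + 74)*(-1/22749) - 9657*1/15) - 31 = (-37*75*(-1/22749) - 3219/5) - 31 = (-2775*(-1/22749) - 3219/5) - 31 = (925/7583 - 3219/5) - 31 = -24405052/37915 - 31 = -25580417/37915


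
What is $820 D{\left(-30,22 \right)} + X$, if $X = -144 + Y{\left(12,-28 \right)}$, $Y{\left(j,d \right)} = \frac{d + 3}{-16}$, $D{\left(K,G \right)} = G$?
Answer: $\frac{286361}{16} \approx 17898.0$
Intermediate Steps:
$Y{\left(j,d \right)} = - \frac{3}{16} - \frac{d}{16}$ ($Y{\left(j,d \right)} = \left(3 + d\right) \left(- \frac{1}{16}\right) = - \frac{3}{16} - \frac{d}{16}$)
$X = - \frac{2279}{16}$ ($X = -144 - - \frac{25}{16} = -144 + \left(- \frac{3}{16} + \frac{7}{4}\right) = -144 + \frac{25}{16} = - \frac{2279}{16} \approx -142.44$)
$820 D{\left(-30,22 \right)} + X = 820 \cdot 22 - \frac{2279}{16} = 18040 - \frac{2279}{16} = \frac{286361}{16}$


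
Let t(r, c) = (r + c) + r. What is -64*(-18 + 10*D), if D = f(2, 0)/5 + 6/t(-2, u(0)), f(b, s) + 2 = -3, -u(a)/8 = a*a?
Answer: 2752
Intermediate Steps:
u(a) = -8*a² (u(a) = -8*a*a = -8*a²)
t(r, c) = c + 2*r (t(r, c) = (c + r) + r = c + 2*r)
f(b, s) = -5 (f(b, s) = -2 - 3 = -5)
D = -5/2 (D = -5/5 + 6/(-8*0² + 2*(-2)) = -5*⅕ + 6/(-8*0 - 4) = -1 + 6/(0 - 4) = -1 + 6/(-4) = -1 + 6*(-¼) = -1 - 3/2 = -5/2 ≈ -2.5000)
-64*(-18 + 10*D) = -64*(-18 + 10*(-5/2)) = -64*(-18 - 25) = -64*(-43) = 2752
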